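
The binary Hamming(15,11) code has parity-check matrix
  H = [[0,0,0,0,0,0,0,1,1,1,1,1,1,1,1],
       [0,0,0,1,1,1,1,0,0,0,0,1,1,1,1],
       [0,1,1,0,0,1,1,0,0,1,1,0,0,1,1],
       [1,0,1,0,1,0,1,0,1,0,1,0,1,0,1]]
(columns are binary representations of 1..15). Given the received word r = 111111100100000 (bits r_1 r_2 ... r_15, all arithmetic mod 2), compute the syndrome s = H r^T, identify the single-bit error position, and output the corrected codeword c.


s = (1, 0, 1, 0)^T, error position = 10, corrected codeword c = 111111100000000

Compute s = H r^T mod 2 one row at a time:
  s_1 = 0 + 0 + 1 + 0 + 0 + 0 + 0 + 0 = 1 ≡ 1 (mod 2).
  s_2 = 1 + 1 + 1 + 1 + 0 + 0 + 0 + 0 = 4 ≡ 0 (mod 2).
  s_3 = 1 + 1 + 1 + 1 + 1 + 0 + 0 + 0 = 5 ≡ 1 (mod 2).
  s_4 = 1 + 1 + 1 + 1 + 0 + 0 + 0 + 0 = 4 ≡ 0 (mod 2).
s = (1, 0, 1, 0)^T — this equals column 10 of H (binary 1010), so error is at position 10.
Correct: flip bit 10 of r = 111111100100000 to get c = 111111100000000.


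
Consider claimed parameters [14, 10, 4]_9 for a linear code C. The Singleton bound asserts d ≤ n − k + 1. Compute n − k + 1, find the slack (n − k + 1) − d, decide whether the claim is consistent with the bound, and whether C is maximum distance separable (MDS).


Singleton RHS = n − k + 1 = 5, slack = 1, bound satisfied, not MDS.

Singleton bound: d ≤ n − k + 1.
Here n = 14, k = 10, so n − k + 1 = 5.
Given d = 4, check d ≤ 5: YES.
Slack = (n − k + 1) − d = 1.
The code is NOT MDS (slack = 1 > 0).
Description: the claimed parameters are [14, 10, 4]_9; such a code would be non-MDS.


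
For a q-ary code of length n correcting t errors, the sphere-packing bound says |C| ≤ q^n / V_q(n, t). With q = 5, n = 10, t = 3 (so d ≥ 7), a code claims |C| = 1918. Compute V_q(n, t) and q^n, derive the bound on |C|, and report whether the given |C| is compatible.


V_q(n, t) = 8441, q^n = 9765625, Hamming bound = 1156, |C| = 1918 > bound (violated).

Step 1: Compute V_q(n, t) = Σ_{j=0}^3 C(n, j) (q−1)^j.
  j = 0: C(10,0)·(4)^0 = 1·1 = 1.
  j = 1: C(10,1)·(4)^1 = 10·4 = 40.
  j = 2: C(10,2)·(4)^2 = 45·16 = 720.
  j = 3: C(10,3)·(4)^3 = 120·64 = 7680.
  V_q(n, t) = 1 + 40 + 720 + 7680 = 8441.
Step 2: q^n = 5^10 = 9765625.
Step 3: Hamming bound ⌊q^n / V_q(n,t)⌋ = ⌊9765625/8441⌋ = 1156.
Step 4: Compare |C| = 1918 to 1156: violated.
The claimed |C| lies above the Hamming bound, so no 5-ary code of length 10 with d ≥ 7 can have 1918 codewords.


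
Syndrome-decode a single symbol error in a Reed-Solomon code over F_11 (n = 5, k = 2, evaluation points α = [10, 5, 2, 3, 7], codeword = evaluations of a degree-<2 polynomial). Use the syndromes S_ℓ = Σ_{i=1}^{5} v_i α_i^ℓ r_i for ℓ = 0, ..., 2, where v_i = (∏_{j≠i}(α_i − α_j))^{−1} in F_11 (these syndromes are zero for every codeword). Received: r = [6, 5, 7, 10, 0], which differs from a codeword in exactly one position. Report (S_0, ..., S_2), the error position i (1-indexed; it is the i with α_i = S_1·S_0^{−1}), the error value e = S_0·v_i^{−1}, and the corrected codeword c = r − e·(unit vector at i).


S = (2, 9, 2), error at position 1, error magnitude e = 8, c = [9, 5, 7, 10, 0].

Step 1: column multipliers v_i = (∏_{j≠i}(α_i − α_j))^{−1} mod 11.
  i = 1 (α = 10): (10−5)(10−2)(10−3)(10−7) = 5·8·7·3 = 840 ≡ 4, so v_1 = 4^{−1} = 3 (mod 11).
  i = 2 (α = 5): (5−10)(5−2)(5−3)(5−7) = (−5)·3·2·(−2) = 60 ≡ 5, so v_2 = 5^{−1} = 9 (mod 11).
  i = 3 (α = 2): (2−10)(2−5)(2−3)(2−7) = (−8)·(−3)·(−1)·(−5) = 120 ≡ 10, so v_3 = 10^{−1} = 10 (mod 11).
  i = 4 (α = 3): (3−10)(3−5)(3−2)(3−7) = (−7)·(−2)·1·(−4) = −56 ≡ 10, so v_4 = 10^{−1} = 10 (mod 11).
  i = 5 (α = 7): (7−10)(7−5)(7−2)(7−3) = (−3)·2·5·4 = −120 ≡ 1, so v_5 = 1^{−1} = 1 (mod 11).
  v = [3, 9, 10, 10, 1].
Step 2: syndromes of r = [6, 5, 7, 10, 0] (all sums mod 11).
  S_0 = Σ v_i r_i = 3·6 + 9·5 + 10·7 + 10·10 + 1·0 = 233 ≡ 2.
  S_1 = Σ v_i α_i r_i = 3·10·6 + 9·5·5 + 10·2·7 + 10·3·10 + 1·7·0 = 845 ≡ 9.
  α_i^2 mod 11 = [1, 3, 4, 9, 5].
  S_2 = Σ v_i α_i^2 r_i = 3·1·6 + 9·3·5 + 10·4·7 + 10·9·10 + 1·5·0 = 1333 ≡ 2.
  S = (2, 9, 2) ≠ 0, so r is not a codeword (an error is present).
Step 3: locate the error. For a single error e at position i, S_ℓ = v_i·e·α_i^ℓ, so α_err = S_1/S_0.
  S_0^{−1} = 2^{−1} = 6 (mod 11), so α_err = 9·6 = 54 ≡ 10 = α_1. Error position i = 1.
  Consistency check: S_2/S_1 = 2·5 = 10 ≡ 10 = α_err ✓ (single-error assumption holds).
Step 4: error magnitude e = S_0/v_1 = S_0·∏_{j≠1}(α_1 − α_j) = 2·4 = 8 ≡ 8 (mod 11).
Step 5: correct position 1: c_1 = r_1 − e = 6 − 8 ≡ 9 (mod 11). Hence c = [9, 5, 7, 10, 0].
  Check: interpolating c through the α_i gives m(x) = 1 + 3·x (degree < 2) with m(α_i) = c_i for every i, so c is indeed a codeword.


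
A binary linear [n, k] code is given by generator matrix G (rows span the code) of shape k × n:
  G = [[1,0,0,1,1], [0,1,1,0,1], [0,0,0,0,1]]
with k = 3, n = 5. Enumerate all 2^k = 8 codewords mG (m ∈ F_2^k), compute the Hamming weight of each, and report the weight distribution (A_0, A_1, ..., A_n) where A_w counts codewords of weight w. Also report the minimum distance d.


Weight distribution: A_0 = 1, A_1 = 1, A_2 = 2, A_3 = 2, A_4 = 1, A_5 = 1. Minimum distance d = 1.

Enumerate all 2^3 = 8 messages m ∈ F_2^3.
For each, compute codeword c = mG in F_2^5, then tally its weight.
  m = 000 → c = 00000, weight = 0.
  m = 100 → c = 10011, weight = 3.
  m = 010 → c = 01101, weight = 3.
  m = 110 → c = 11110, weight = 4.
  m = 001 → c = 00001, weight = 1.
  m = 101 → c = 10010, weight = 2.
  m = 011 → c = 01100, weight = 2.
  m = 111 → c = 11111, weight = 5.
Tally weights:
  weight 0: 1 codewords.
  weight 1: 1 codewords.
  weight 2: 2 codewords.
  weight 3: 2 codewords.
  weight 4: 1 codewords.
  weight 5: 1 codewords.
Minimum distance d = smallest w > 0 with A_w > 0 = 1.
Sanity: Σ A_w = 8 = 2^3 = 8 ✓.


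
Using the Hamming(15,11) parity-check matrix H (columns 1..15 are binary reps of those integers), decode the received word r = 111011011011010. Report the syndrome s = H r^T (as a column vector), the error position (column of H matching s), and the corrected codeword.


s = (1, 0, 1, 1)^T, error position = 11, corrected codeword c = 111011011001010

Compute s = H r^T mod 2 one row at a time:
  s_1 = 1 + 1 + 0 + 1 + 1 + 0 + 1 + 0 = 5 ≡ 1 (mod 2).
  s_2 = 0 + 1 + 1 + 0 + 1 + 0 + 1 + 0 = 4 ≡ 0 (mod 2).
  s_3 = 1 + 1 + 1 + 0 + 0 + 1 + 1 + 0 = 5 ≡ 1 (mod 2).
  s_4 = 1 + 1 + 1 + 0 + 1 + 1 + 0 + 0 = 5 ≡ 1 (mod 2).
s = (1, 0, 1, 1)^T — this equals column 11 of H (binary 1011), so error is at position 11.
Correct: flip bit 11 of r = 111011011011010 to get c = 111011011001010.


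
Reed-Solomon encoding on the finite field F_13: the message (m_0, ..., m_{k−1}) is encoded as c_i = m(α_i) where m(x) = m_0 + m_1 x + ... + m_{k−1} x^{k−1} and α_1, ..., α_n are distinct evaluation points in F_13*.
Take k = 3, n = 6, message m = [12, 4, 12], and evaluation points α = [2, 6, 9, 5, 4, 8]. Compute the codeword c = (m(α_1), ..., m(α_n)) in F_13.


c = [3, 0, 6, 7, 12, 6]

Message polynomial: m(x) = 12 + 4·x + 12·x^2 (mod 13).
For each evaluation point α_i, compute m(α_i) mod 13:
  α_1 = 2: Horner steps 12 → 2 → 3, so m(2) = 3.
  α_2 = 6: Horner steps 12 → 11 → 0, so m(6) = 0.
  α_3 = 9: Horner steps 12 → 8 → 6, so m(9) = 6.
  α_4 = 5: Horner steps 12 → 12 → 7, so m(5) = 7.
  α_5 = 4: Horner steps 12 → 0 → 12, so m(4) = 12.
  α_6 = 8: Horner steps 12 → 9 → 6, so m(8) = 6.
Codeword c = [3, 0, 6, 7, 12, 6] ∈ F_13^6.


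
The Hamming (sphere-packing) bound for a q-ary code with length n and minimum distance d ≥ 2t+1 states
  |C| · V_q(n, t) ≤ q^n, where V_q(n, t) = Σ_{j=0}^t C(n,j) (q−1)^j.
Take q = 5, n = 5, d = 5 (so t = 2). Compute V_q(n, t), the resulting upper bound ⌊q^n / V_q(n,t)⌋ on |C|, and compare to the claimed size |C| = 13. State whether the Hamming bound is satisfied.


V_q(n, t) = 181, q^n = 3125, Hamming bound = 17, |C| = 13 ≤ bound (satisfied).

Step 1: Compute V_q(n, t) = Σ_{j=0}^2 C(n, j) (q−1)^j.
  j = 0: C(5,0)·(4)^0 = 1·1 = 1.
  j = 1: C(5,1)·(4)^1 = 5·4 = 20.
  j = 2: C(5,2)·(4)^2 = 10·16 = 160.
  V_q(n, t) = 1 + 20 + 160 = 181.
Step 2: q^n = 5^5 = 3125.
Step 3: Hamming bound ⌊q^n / V_q(n,t)⌋ = ⌊3125/181⌋ = 17.
Step 4: Compare |C| = 13 to 17: satisfied.
The claimed |C| lies below the Hamming bound.


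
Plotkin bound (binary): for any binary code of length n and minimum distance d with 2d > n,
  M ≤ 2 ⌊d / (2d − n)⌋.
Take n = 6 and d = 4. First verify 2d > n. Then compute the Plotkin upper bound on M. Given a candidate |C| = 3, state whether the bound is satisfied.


Plotkin bound M ≤ 4; given |C| = 3 ≤ bound (satisfied).

Check applicability: 2d = 8, n = 6.
2d − n = 2 > 0, so Plotkin applies.
Compute d/(2d−n) = 4/2 ≈ 2.0000.
⌊d/(2d−n)⌋ = 2.
Plotkin bound: M ≤ 2·2 = 4.
Given |C| = 3, check: satisfied.
This |C| is below the Plotkin bound.


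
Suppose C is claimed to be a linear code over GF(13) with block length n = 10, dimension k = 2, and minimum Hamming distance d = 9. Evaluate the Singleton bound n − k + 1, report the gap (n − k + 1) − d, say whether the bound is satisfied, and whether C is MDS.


Singleton RHS = n − k + 1 = 9, slack = 0, bound satisfied, MDS.

Singleton bound: d ≤ n − k + 1.
Here n = 10, k = 2, so n − k + 1 = 9.
Given d = 9, check d ≤ 9: YES.
Slack = (n − k + 1) − d = 0.
The code is MDS (slack = 0).
Description: the claimed parameters are [10, 2, 9]_13; such a code would be MDS (meets Singleton bound).


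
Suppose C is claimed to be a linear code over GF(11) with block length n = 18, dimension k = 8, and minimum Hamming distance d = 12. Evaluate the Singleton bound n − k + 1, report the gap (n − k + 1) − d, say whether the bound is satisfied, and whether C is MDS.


Singleton RHS = n − k + 1 = 11, slack = -1, bound violated (no such code; not MDS).

Singleton bound: d ≤ n − k + 1.
Here n = 18, k = 8, so n − k + 1 = 11.
Given d = 12, check d ≤ 11: NO.
Slack = (n − k + 1) − d = -1.
The slack is negative: d = 12 exceeds n − k + 1 = 11 by 1, so the Singleton bound is violated and no linear [18, 8, 12]_11 code can exist. In particular it is not MDS (MDS requires d = n − k + 1 exactly).
Description: the claimed parameters are [18, 8, 12]_11; such a code would be impossible (violates the Singleton bound).


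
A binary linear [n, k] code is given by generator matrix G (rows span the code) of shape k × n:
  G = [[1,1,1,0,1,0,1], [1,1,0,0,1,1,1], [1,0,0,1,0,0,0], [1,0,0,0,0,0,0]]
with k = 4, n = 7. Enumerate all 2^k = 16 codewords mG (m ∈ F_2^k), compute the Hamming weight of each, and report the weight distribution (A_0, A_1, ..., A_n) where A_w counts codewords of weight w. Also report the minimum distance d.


Weight distribution: A_0 = 1, A_1 = 2, A_2 = 2, A_3 = 2, A_4 = 3, A_5 = 4, A_6 = 2. Minimum distance d = 1.

Enumerate all 2^4 = 16 messages m ∈ F_2^4.
For each, compute codeword c = mG in F_2^7, then tally its weight.
  m = 0000 → c = 0000000, weight = 0.
  m = 1000 → c = 1110101, weight = 5.
  m = 0100 → c = 1100111, weight = 5.
  m = 1100 → c = 0010010, weight = 2.
  m = 0010 → c = 1001000, weight = 2.
  m = 1010 → c = 0111101, weight = 5.
  m = 0110 → c = 0101111, weight = 5.
  m = 1110 → c = 1011010, weight = 4.
  m = 0001 → c = 1000000, weight = 1.
  m = 1001 → c = 0110101, weight = 4.
  m = 0101 → c = 0100111, weight = 4.
  m = 1101 → c = 1010010, weight = 3.
  m = 0011 → c = 0001000, weight = 1.
  m = 1011 → c = 1111101, weight = 6.
  m = 0111 → c = 1101111, weight = 6.
  m = 1111 → c = 0011010, weight = 3.
Tally weights:
  weight 0: 1 codewords.
  weight 1: 2 codewords.
  weight 2: 2 codewords.
  weight 3: 2 codewords.
  weight 4: 3 codewords.
  weight 5: 4 codewords.
  weight 6: 2 codewords.
Minimum distance d = smallest w > 0 with A_w > 0 = 1.
Sanity: Σ A_w = 16 = 2^4 = 16 ✓.


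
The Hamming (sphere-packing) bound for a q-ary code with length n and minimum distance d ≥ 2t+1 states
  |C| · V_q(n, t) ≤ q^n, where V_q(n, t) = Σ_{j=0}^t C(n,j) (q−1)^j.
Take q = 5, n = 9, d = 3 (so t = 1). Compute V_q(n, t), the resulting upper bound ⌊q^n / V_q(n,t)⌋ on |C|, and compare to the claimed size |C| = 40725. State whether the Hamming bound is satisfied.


V_q(n, t) = 37, q^n = 1953125, Hamming bound = 52787, |C| = 40725 ≤ bound (satisfied).

Step 1: Compute V_q(n, t) = Σ_{j=0}^1 C(n, j) (q−1)^j.
  j = 0: C(9,0)·(4)^0 = 1·1 = 1.
  j = 1: C(9,1)·(4)^1 = 9·4 = 36.
  V_q(n, t) = 1 + 36 = 37.
Step 2: q^n = 5^9 = 1953125.
Step 3: Hamming bound ⌊q^n / V_q(n,t)⌋ = ⌊1953125/37⌋ = 52787.
Step 4: Compare |C| = 40725 to 52787: satisfied.
The claimed |C| lies below the Hamming bound.


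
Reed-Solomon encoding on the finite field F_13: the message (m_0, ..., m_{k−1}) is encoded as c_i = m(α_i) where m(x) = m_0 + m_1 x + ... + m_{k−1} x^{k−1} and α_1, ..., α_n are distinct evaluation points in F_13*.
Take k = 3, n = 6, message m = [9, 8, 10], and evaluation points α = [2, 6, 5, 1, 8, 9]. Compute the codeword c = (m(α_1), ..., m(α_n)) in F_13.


c = [0, 1, 0, 1, 11, 7]

Message polynomial: m(x) = 9 + 8·x + 10·x^2 (mod 13).
For each evaluation point α_i, compute m(α_i) mod 13:
  α_1 = 2: Horner steps 10 → 2 → 0, so m(2) = 0.
  α_2 = 6: Horner steps 10 → 3 → 1, so m(6) = 1.
  α_3 = 5: Horner steps 10 → 6 → 0, so m(5) = 0.
  α_4 = 1: Horner steps 10 → 5 → 1, so m(1) = 1.
  α_5 = 8: Horner steps 10 → 10 → 11, so m(8) = 11.
  α_6 = 9: Horner steps 10 → 7 → 7, so m(9) = 7.
Codeword c = [0, 1, 0, 1, 11, 7] ∈ F_13^6.


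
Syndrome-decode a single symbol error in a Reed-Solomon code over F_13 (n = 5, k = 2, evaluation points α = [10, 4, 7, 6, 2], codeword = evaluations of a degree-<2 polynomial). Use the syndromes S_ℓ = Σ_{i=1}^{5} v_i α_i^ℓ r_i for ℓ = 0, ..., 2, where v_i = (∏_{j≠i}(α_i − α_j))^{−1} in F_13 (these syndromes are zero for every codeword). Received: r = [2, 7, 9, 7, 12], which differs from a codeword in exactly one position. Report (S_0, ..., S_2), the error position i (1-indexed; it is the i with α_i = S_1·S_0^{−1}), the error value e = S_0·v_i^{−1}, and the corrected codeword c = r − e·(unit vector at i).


S = (5, 7, 2), error at position 2, error magnitude e = 4, c = [2, 3, 9, 7, 12].

Step 1: column multipliers v_i = (∏_{j≠i}(α_i − α_j))^{−1} mod 13.
  i = 1 (α = 10): (10−4)(10−7)(10−6)(10−2) = 6·3·4·8 = 576 ≡ 4, so v_1 = 4^{−1} = 10 (mod 13).
  i = 2 (α = 4): (4−10)(4−7)(4−6)(4−2) = (−6)·(−3)·(−2)·2 = −72 ≡ 6, so v_2 = 6^{−1} = 11 (mod 13).
  i = 3 (α = 7): (7−10)(7−4)(7−6)(7−2) = (−3)·3·1·5 = −45 ≡ 7, so v_3 = 7^{−1} = 2 (mod 13).
  i = 4 (α = 6): (6−10)(6−4)(6−7)(6−2) = (−4)·2·(−1)·4 = 32 ≡ 6, so v_4 = 6^{−1} = 11 (mod 13).
  i = 5 (α = 2): (2−10)(2−4)(2−7)(2−6) = (−8)·(−2)·(−5)·(−4) = 320 ≡ 8, so v_5 = 8^{−1} = 5 (mod 13).
  v = [10, 11, 2, 11, 5].
Step 2: syndromes of r = [2, 7, 9, 7, 12] (all sums mod 13).
  S_0 = Σ v_i r_i = 10·2 + 11·7 + 2·9 + 11·7 + 5·12 = 252 ≡ 5.
  S_1 = Σ v_i α_i r_i = 10·10·2 + 11·4·7 + 2·7·9 + 11·6·7 + 5·2·12 = 1216 ≡ 7.
  α_i^2 mod 13 = [9, 3, 10, 10, 4].
  S_2 = Σ v_i α_i^2 r_i = 10·9·2 + 11·3·7 + 2·10·9 + 11·10·7 + 5·4·12 = 1601 ≡ 2.
  S = (5, 7, 2) ≠ 0, so r is not a codeword (an error is present).
Step 3: locate the error. For a single error e at position i, S_ℓ = v_i·e·α_i^ℓ, so α_err = S_1/S_0.
  S_0^{−1} = 5^{−1} = 8 (mod 13), so α_err = 7·8 = 56 ≡ 4 = α_2. Error position i = 2.
  Consistency check: S_2/S_1 = 2·2 = 4 ≡ 4 = α_err ✓ (single-error assumption holds).
Step 4: error magnitude e = S_0/v_2 = S_0·∏_{j≠2}(α_2 − α_j) = 5·6 = 30 ≡ 4 (mod 13).
Step 5: correct position 2: c_2 = r_2 − e = 7 − 4 ≡ 3 (mod 13). Hence c = [2, 3, 9, 7, 12].
  Check: interpolating c through the α_i gives m(x) = 8 + 2·x (degree < 2) with m(α_i) = c_i for every i, so c is indeed a codeword.


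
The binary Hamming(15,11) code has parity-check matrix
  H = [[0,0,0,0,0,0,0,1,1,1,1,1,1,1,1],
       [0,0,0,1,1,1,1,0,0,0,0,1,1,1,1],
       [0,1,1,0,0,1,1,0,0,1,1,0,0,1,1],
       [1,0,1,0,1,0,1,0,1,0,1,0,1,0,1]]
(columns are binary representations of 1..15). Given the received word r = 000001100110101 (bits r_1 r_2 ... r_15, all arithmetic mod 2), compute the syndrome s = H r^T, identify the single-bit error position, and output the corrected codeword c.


s = (0, 0, 1, 0)^T, error position = 2, corrected codeword c = 010001100110101

Compute s = H r^T mod 2 one row at a time:
  s_1 = 0 + 0 + 1 + 1 + 0 + 1 + 0 + 1 = 4 ≡ 0 (mod 2).
  s_2 = 0 + 0 + 1 + 1 + 0 + 1 + 0 + 1 = 4 ≡ 0 (mod 2).
  s_3 = 0 + 0 + 1 + 1 + 1 + 1 + 0 + 1 = 5 ≡ 1 (mod 2).
  s_4 = 0 + 0 + 0 + 1 + 0 + 1 + 1 + 1 = 4 ≡ 0 (mod 2).
s = (0, 0, 1, 0)^T — this equals column 2 of H (binary 0010), so error is at position 2.
Correct: flip bit 2 of r = 000001100110101 to get c = 010001100110101.


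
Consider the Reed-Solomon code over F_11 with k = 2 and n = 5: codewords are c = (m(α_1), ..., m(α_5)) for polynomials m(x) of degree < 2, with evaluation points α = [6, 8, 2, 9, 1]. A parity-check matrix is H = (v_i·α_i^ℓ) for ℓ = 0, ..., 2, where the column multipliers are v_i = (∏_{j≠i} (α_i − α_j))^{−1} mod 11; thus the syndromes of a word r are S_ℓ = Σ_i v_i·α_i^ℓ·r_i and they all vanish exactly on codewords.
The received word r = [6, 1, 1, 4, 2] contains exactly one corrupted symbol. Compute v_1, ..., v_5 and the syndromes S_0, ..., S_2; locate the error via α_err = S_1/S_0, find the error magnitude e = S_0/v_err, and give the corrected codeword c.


S = (5, 10, 9), error at position 3, error magnitude e = 7, c = [6, 1, 5, 4, 2].

Step 1: column multipliers v_i = (∏_{j≠i}(α_i − α_j))^{−1} mod 11.
  i = 1 (α = 6): (6−8)(6−2)(6−9)(6−1) = (−2)·4·(−3)·5 = 120 ≡ 10, so v_1 = 10^{−1} = 10 (mod 11).
  i = 2 (α = 8): (8−6)(8−2)(8−9)(8−1) = 2·6·(−1)·7 = −84 ≡ 4, so v_2 = 4^{−1} = 3 (mod 11).
  i = 3 (α = 2): (2−6)(2−8)(2−9)(2−1) = (−4)·(−6)·(−7)·1 = −168 ≡ 8, so v_3 = 8^{−1} = 7 (mod 11).
  i = 4 (α = 9): (9−6)(9−8)(9−2)(9−1) = 3·1·7·8 = 168 ≡ 3, so v_4 = 3^{−1} = 4 (mod 11).
  i = 5 (α = 1): (1−6)(1−8)(1−2)(1−9) = (−5)·(−7)·(−1)·(−8) = 280 ≡ 5, so v_5 = 5^{−1} = 9 (mod 11).
  v = [10, 3, 7, 4, 9].
Step 2: syndromes of r = [6, 1, 1, 4, 2] (all sums mod 11).
  S_0 = Σ v_i r_i = 10·6 + 3·1 + 7·1 + 4·4 + 9·2 = 104 ≡ 5.
  S_1 = Σ v_i α_i r_i = 10·6·6 + 3·8·1 + 7·2·1 + 4·9·4 + 9·1·2 = 560 ≡ 10.
  α_i^2 mod 11 = [3, 9, 4, 4, 1].
  S_2 = Σ v_i α_i^2 r_i = 10·3·6 + 3·9·1 + 7·4·1 + 4·4·4 + 9·1·2 = 317 ≡ 9.
  S = (5, 10, 9) ≠ 0, so r is not a codeword (an error is present).
Step 3: locate the error. For a single error e at position i, S_ℓ = v_i·e·α_i^ℓ, so α_err = S_1/S_0.
  S_0^{−1} = 5^{−1} = 9 (mod 11), so α_err = 10·9 = 90 ≡ 2 = α_3. Error position i = 3.
  Consistency check: S_2/S_1 = 9·10 = 90 ≡ 2 = α_err ✓ (single-error assumption holds).
Step 4: error magnitude e = S_0/v_3 = S_0·∏_{j≠3}(α_3 − α_j) = 5·8 = 40 ≡ 7 (mod 11).
Step 5: correct position 3: c_3 = r_3 − e = 1 − 7 ≡ 5 (mod 11). Hence c = [6, 1, 5, 4, 2].
  Check: interpolating c through the α_i gives m(x) = 10 + 3·x (degree < 2) with m(α_i) = c_i for every i, so c is indeed a codeword.


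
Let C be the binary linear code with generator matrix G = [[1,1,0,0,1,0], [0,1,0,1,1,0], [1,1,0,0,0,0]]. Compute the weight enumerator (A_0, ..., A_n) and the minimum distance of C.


Weight distribution: A_0 = 1, A_1 = 1, A_2 = 3, A_3 = 3. Minimum distance d = 1.

Enumerate all 2^3 = 8 messages m ∈ F_2^3.
For each, compute codeword c = mG in F_2^6, then tally its weight.
  m = 000 → c = 000000, weight = 0.
  m = 100 → c = 110010, weight = 3.
  m = 010 → c = 010110, weight = 3.
  m = 110 → c = 100100, weight = 2.
  m = 001 → c = 110000, weight = 2.
  m = 101 → c = 000010, weight = 1.
  m = 011 → c = 100110, weight = 3.
  m = 111 → c = 010100, weight = 2.
Tally weights:
  weight 0: 1 codewords.
  weight 1: 1 codewords.
  weight 2: 3 codewords.
  weight 3: 3 codewords.
Minimum distance d = smallest w > 0 with A_w > 0 = 1.
Sanity: Σ A_w = 8 = 2^3 = 8 ✓.


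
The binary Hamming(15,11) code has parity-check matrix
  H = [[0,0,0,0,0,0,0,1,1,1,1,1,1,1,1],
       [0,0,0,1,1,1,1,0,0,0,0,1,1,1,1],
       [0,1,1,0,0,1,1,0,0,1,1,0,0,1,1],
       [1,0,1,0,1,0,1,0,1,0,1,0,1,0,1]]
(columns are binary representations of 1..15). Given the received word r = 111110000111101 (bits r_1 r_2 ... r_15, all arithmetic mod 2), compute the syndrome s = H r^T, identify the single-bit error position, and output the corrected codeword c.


s = (1, 1, 1, 0)^T, error position = 14, corrected codeword c = 111110000111111

Compute s = H r^T mod 2 one row at a time:
  s_1 = 0 + 0 + 1 + 1 + 1 + 1 + 0 + 1 = 5 ≡ 1 (mod 2).
  s_2 = 1 + 1 + 0 + 0 + 1 + 1 + 0 + 1 = 5 ≡ 1 (mod 2).
  s_3 = 1 + 1 + 0 + 0 + 1 + 1 + 0 + 1 = 5 ≡ 1 (mod 2).
  s_4 = 1 + 1 + 1 + 0 + 0 + 1 + 1 + 1 = 6 ≡ 0 (mod 2).
s = (1, 1, 1, 0)^T — this equals column 14 of H (binary 1110), so error is at position 14.
Correct: flip bit 14 of r = 111110000111101 to get c = 111110000111111.


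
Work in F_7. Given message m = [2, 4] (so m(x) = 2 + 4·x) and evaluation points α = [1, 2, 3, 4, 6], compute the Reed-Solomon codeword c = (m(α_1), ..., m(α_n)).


c = [6, 3, 0, 4, 5]

Message polynomial: m(x) = 2 + 4·x (mod 7).
For each evaluation point α_i, compute m(α_i) mod 7:
  α_1 = 1: Horner steps 4 → 6, so m(1) = 6.
  α_2 = 2: Horner steps 4 → 3, so m(2) = 3.
  α_3 = 3: Horner steps 4 → 0, so m(3) = 0.
  α_4 = 4: Horner steps 4 → 4, so m(4) = 4.
  α_5 = 6: Horner steps 4 → 5, so m(6) = 5.
Codeword c = [6, 3, 0, 4, 5] ∈ F_7^5.


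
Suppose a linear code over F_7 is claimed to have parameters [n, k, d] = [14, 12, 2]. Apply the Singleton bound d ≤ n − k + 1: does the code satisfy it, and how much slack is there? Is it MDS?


Singleton RHS = n − k + 1 = 3, slack = 1, bound satisfied, not MDS.

Singleton bound: d ≤ n − k + 1.
Here n = 14, k = 12, so n − k + 1 = 3.
Given d = 2, check d ≤ 3: YES.
Slack = (n − k + 1) − d = 1.
The code is NOT MDS (slack = 1 > 0).
Description: the claimed parameters are [14, 12, 2]_7; such a code would be non-MDS.


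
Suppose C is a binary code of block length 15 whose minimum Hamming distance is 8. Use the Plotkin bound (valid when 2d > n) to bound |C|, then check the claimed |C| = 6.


Plotkin bound M ≤ 16; given |C| = 6 ≤ bound (satisfied).

Check applicability: 2d = 16, n = 15.
2d − n = 1 > 0, so Plotkin applies.
Compute d/(2d−n) = 8/1 ≈ 8.0000.
⌊d/(2d−n)⌋ = 8.
Plotkin bound: M ≤ 2·8 = 16.
Given |C| = 6, check: satisfied.
This |C| is below the Plotkin bound.


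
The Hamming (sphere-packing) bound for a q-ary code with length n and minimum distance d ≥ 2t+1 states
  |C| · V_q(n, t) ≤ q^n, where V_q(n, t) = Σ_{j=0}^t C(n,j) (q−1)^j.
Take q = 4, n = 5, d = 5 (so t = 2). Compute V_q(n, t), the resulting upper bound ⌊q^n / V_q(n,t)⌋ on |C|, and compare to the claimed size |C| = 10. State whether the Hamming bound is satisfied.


V_q(n, t) = 106, q^n = 1024, Hamming bound = 9, |C| = 10 > bound (violated).

Step 1: Compute V_q(n, t) = Σ_{j=0}^2 C(n, j) (q−1)^j.
  j = 0: C(5,0)·(3)^0 = 1·1 = 1.
  j = 1: C(5,1)·(3)^1 = 5·3 = 15.
  j = 2: C(5,2)·(3)^2 = 10·9 = 90.
  V_q(n, t) = 1 + 15 + 90 = 106.
Step 2: q^n = 4^5 = 1024.
Step 3: Hamming bound ⌊q^n / V_q(n,t)⌋ = ⌊1024/106⌋ = 9.
Step 4: Compare |C| = 10 to 9: violated.
The claimed |C| lies above the Hamming bound, so no 4-ary code of length 5 with d ≥ 5 can have 10 codewords.


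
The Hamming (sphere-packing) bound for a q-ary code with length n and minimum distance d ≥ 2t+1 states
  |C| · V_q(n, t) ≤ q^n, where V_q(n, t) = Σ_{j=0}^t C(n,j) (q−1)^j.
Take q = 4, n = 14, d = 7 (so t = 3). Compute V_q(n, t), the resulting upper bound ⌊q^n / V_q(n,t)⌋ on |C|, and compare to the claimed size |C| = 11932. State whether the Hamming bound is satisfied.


V_q(n, t) = 10690, q^n = 268435456, Hamming bound = 25110, |C| = 11932 ≤ bound (satisfied).

Step 1: Compute V_q(n, t) = Σ_{j=0}^3 C(n, j) (q−1)^j.
  j = 0: C(14,0)·(3)^0 = 1·1 = 1.
  j = 1: C(14,1)·(3)^1 = 14·3 = 42.
  j = 2: C(14,2)·(3)^2 = 91·9 = 819.
  j = 3: C(14,3)·(3)^3 = 364·27 = 9828.
  V_q(n, t) = 1 + 42 + 819 + 9828 = 10690.
Step 2: q^n = 4^14 = 268435456.
Step 3: Hamming bound ⌊q^n / V_q(n,t)⌋ = ⌊268435456/10690⌋ = 25110.
Step 4: Compare |C| = 11932 to 25110: satisfied.
The claimed |C| lies below the Hamming bound.


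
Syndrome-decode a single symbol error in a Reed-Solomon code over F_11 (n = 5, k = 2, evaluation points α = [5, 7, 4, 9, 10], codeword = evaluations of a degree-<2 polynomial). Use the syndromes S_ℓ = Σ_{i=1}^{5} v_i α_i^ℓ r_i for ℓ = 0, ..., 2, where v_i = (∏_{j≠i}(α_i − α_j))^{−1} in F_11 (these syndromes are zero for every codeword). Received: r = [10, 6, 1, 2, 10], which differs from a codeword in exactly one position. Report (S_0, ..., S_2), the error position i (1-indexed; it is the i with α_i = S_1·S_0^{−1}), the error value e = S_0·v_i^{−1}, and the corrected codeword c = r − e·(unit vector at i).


S = (5, 6, 5), error at position 5, error magnitude e = 10, c = [10, 6, 1, 2, 0].

Step 1: column multipliers v_i = (∏_{j≠i}(α_i − α_j))^{−1} mod 11.
  i = 1 (α = 5): (5−7)(5−4)(5−9)(5−10) = (−2)·1·(−4)·(−5) = −40 ≡ 4, so v_1 = 4^{−1} = 3 (mod 11).
  i = 2 (α = 7): (7−5)(7−4)(7−9)(7−10) = 2·3·(−2)·(−3) = 36 ≡ 3, so v_2 = 3^{−1} = 4 (mod 11).
  i = 3 (α = 4): (4−5)(4−7)(4−9)(4−10) = (−1)·(−3)·(−5)·(−6) = 90 ≡ 2, so v_3 = 2^{−1} = 6 (mod 11).
  i = 4 (α = 9): (9−5)(9−7)(9−4)(9−10) = 4·2·5·(−1) = −40 ≡ 4, so v_4 = 4^{−1} = 3 (mod 11).
  i = 5 (α = 10): (10−5)(10−7)(10−4)(10−9) = 5·3·6·1 = 90 ≡ 2, so v_5 = 2^{−1} = 6 (mod 11).
  v = [3, 4, 6, 3, 6].
Step 2: syndromes of r = [10, 6, 1, 2, 10] (all sums mod 11).
  S_0 = Σ v_i r_i = 3·10 + 4·6 + 6·1 + 3·2 + 6·10 = 126 ≡ 5.
  S_1 = Σ v_i α_i r_i = 3·5·10 + 4·7·6 + 6·4·1 + 3·9·2 + 6·10·10 = 996 ≡ 6.
  α_i^2 mod 11 = [3, 5, 5, 4, 1].
  S_2 = Σ v_i α_i^2 r_i = 3·3·10 + 4·5·6 + 6·5·1 + 3·4·2 + 6·1·10 = 324 ≡ 5.
  S = (5, 6, 5) ≠ 0, so r is not a codeword (an error is present).
Step 3: locate the error. For a single error e at position i, S_ℓ = v_i·e·α_i^ℓ, so α_err = S_1/S_0.
  S_0^{−1} = 5^{−1} = 9 (mod 11), so α_err = 6·9 = 54 ≡ 10 = α_5. Error position i = 5.
  Consistency check: S_2/S_1 = 5·2 = 10 ≡ 10 = α_err ✓ (single-error assumption holds).
Step 4: error magnitude e = S_0/v_5 = S_0·∏_{j≠5}(α_5 − α_j) = 5·2 = 10 ≡ 10 (mod 11).
Step 5: correct position 5: c_5 = r_5 − e = 10 − 10 ≡ 0 (mod 11). Hence c = [10, 6, 1, 2, 0].
  Check: interpolating c through the α_i gives m(x) = 9 + 9·x (degree < 2) with m(α_i) = c_i for every i, so c is indeed a codeword.


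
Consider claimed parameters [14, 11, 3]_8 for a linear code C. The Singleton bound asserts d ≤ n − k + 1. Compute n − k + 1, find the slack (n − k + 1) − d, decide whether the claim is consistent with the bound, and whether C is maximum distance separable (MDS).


Singleton RHS = n − k + 1 = 4, slack = 1, bound satisfied, not MDS.

Singleton bound: d ≤ n − k + 1.
Here n = 14, k = 11, so n − k + 1 = 4.
Given d = 3, check d ≤ 4: YES.
Slack = (n − k + 1) − d = 1.
The code is NOT MDS (slack = 1 > 0).
Description: the claimed parameters are [14, 11, 3]_8; such a code would be non-MDS.


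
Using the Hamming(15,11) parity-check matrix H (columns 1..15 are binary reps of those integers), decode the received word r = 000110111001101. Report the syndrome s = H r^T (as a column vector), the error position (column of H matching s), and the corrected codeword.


s = (1, 0, 0, 1)^T, error position = 9, corrected codeword c = 000110110001101

Compute s = H r^T mod 2 one row at a time:
  s_1 = 1 + 1 + 0 + 0 + 1 + 1 + 0 + 1 = 5 ≡ 1 (mod 2).
  s_2 = 1 + 1 + 0 + 1 + 1 + 1 + 0 + 1 = 6 ≡ 0 (mod 2).
  s_3 = 0 + 0 + 0 + 1 + 0 + 0 + 0 + 1 = 2 ≡ 0 (mod 2).
  s_4 = 0 + 0 + 1 + 1 + 1 + 0 + 1 + 1 = 5 ≡ 1 (mod 2).
s = (1, 0, 0, 1)^T — this equals column 9 of H (binary 1001), so error is at position 9.
Correct: flip bit 9 of r = 000110111001101 to get c = 000110110001101.


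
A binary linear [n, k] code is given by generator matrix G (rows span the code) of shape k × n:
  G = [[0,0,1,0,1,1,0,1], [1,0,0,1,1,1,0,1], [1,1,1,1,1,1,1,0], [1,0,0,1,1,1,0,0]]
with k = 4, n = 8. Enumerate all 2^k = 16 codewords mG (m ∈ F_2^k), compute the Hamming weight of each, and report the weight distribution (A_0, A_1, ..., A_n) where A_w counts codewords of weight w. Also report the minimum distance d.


Weight distribution: A_0 = 1, A_1 = 1, A_3 = 3, A_4 = 6, A_5 = 3, A_7 = 1, A_8 = 1. Minimum distance d = 1.

Enumerate all 2^4 = 16 messages m ∈ F_2^4.
For each, compute codeword c = mG in F_2^8, then tally its weight.
  m = 0000 → c = 00000000, weight = 0.
  m = 1000 → c = 00101101, weight = 4.
  m = 0100 → c = 10011101, weight = 5.
  m = 1100 → c = 10110000, weight = 3.
  m = 0010 → c = 11111110, weight = 7.
  m = 1010 → c = 11010011, weight = 5.
  m = 0110 → c = 01100011, weight = 4.
  m = 1110 → c = 01001110, weight = 4.
  m = 0001 → c = 10011100, weight = 4.
  m = 1001 → c = 10110001, weight = 4.
  m = 0101 → c = 00000001, weight = 1.
  m = 1101 → c = 00101100, weight = 3.
  m = 0011 → c = 01100010, weight = 3.
  m = 1011 → c = 01001111, weight = 5.
  m = 0111 → c = 11111111, weight = 8.
  m = 1111 → c = 11010010, weight = 4.
Tally weights:
  weight 0: 1 codewords.
  weight 1: 1 codewords.
  weight 3: 3 codewords.
  weight 4: 6 codewords.
  weight 5: 3 codewords.
  weight 7: 1 codewords.
  weight 8: 1 codewords.
Minimum distance d = smallest w > 0 with A_w > 0 = 1.
Sanity: Σ A_w = 16 = 2^4 = 16 ✓.


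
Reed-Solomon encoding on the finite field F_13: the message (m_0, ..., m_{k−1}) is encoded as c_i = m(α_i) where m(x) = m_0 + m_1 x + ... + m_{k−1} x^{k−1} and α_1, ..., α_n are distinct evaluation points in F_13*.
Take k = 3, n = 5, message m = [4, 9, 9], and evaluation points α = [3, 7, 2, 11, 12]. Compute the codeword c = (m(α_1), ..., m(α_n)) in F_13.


c = [8, 1, 6, 9, 4]

Message polynomial: m(x) = 4 + 9·x + 9·x^2 (mod 13).
For each evaluation point α_i, compute m(α_i) mod 13:
  α_1 = 3: Horner steps 9 → 10 → 8, so m(3) = 8.
  α_2 = 7: Horner steps 9 → 7 → 1, so m(7) = 1.
  α_3 = 2: Horner steps 9 → 1 → 6, so m(2) = 6.
  α_4 = 11: Horner steps 9 → 4 → 9, so m(11) = 9.
  α_5 = 12: Horner steps 9 → 0 → 4, so m(12) = 4.
Codeword c = [8, 1, 6, 9, 4] ∈ F_13^5.


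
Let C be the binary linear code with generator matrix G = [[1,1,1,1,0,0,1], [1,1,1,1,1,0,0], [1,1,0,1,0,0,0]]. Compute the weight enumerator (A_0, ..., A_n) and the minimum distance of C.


Weight distribution: A_0 = 1, A_2 = 3, A_3 = 1, A_5 = 3. Minimum distance d = 2.

Enumerate all 2^3 = 8 messages m ∈ F_2^3.
For each, compute codeword c = mG in F_2^7, then tally its weight.
  m = 000 → c = 0000000, weight = 0.
  m = 100 → c = 1111001, weight = 5.
  m = 010 → c = 1111100, weight = 5.
  m = 110 → c = 0000101, weight = 2.
  m = 001 → c = 1101000, weight = 3.
  m = 101 → c = 0010001, weight = 2.
  m = 011 → c = 0010100, weight = 2.
  m = 111 → c = 1101101, weight = 5.
Tally weights:
  weight 0: 1 codewords.
  weight 2: 3 codewords.
  weight 3: 1 codewords.
  weight 5: 3 codewords.
Minimum distance d = smallest w > 0 with A_w > 0 = 2.
Sanity: Σ A_w = 8 = 2^3 = 8 ✓.


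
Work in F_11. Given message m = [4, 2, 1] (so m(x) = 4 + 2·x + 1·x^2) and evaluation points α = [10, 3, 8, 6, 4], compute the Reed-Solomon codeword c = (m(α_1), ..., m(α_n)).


c = [3, 8, 7, 8, 6]

Message polynomial: m(x) = 4 + 2·x + 1·x^2 (mod 11).
For each evaluation point α_i, compute m(α_i) mod 11:
  α_1 = 10: Horner steps 1 → 1 → 3, so m(10) = 3.
  α_2 = 3: Horner steps 1 → 5 → 8, so m(3) = 8.
  α_3 = 8: Horner steps 1 → 10 → 7, so m(8) = 7.
  α_4 = 6: Horner steps 1 → 8 → 8, so m(6) = 8.
  α_5 = 4: Horner steps 1 → 6 → 6, so m(4) = 6.
Codeword c = [3, 8, 7, 8, 6] ∈ F_11^5.


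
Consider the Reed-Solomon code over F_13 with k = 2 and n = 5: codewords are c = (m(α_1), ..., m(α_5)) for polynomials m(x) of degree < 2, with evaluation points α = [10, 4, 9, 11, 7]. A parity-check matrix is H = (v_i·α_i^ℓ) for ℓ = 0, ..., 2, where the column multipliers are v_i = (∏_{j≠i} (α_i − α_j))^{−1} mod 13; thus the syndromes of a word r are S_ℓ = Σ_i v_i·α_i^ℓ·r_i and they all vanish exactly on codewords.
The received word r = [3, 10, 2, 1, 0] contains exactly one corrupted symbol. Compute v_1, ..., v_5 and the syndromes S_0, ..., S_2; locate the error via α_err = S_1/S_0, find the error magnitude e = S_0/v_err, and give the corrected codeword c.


S = (9, 8, 10), error at position 4, error magnitude e = 10, c = [3, 10, 2, 4, 0].

Step 1: column multipliers v_i = (∏_{j≠i}(α_i − α_j))^{−1} mod 13.
  i = 1 (α = 10): (10−4)(10−9)(10−11)(10−7) = 6·1·(−1)·3 = −18 ≡ 8, so v_1 = 8^{−1} = 5 (mod 13).
  i = 2 (α = 4): (4−10)(4−9)(4−11)(4−7) = (−6)·(−5)·(−7)·(−3) = 630 ≡ 6, so v_2 = 6^{−1} = 11 (mod 13).
  i = 3 (α = 9): (9−10)(9−4)(9−11)(9−7) = (−1)·5·(−2)·2 = 20 ≡ 7, so v_3 = 7^{−1} = 2 (mod 13).
  i = 4 (α = 11): (11−10)(11−4)(11−9)(11−7) = 1·7·2·4 = 56 ≡ 4, so v_4 = 4^{−1} = 10 (mod 13).
  i = 5 (α = 7): (7−10)(7−4)(7−9)(7−11) = (−3)·3·(−2)·(−4) = −72 ≡ 6, so v_5 = 6^{−1} = 11 (mod 13).
  v = [5, 11, 2, 10, 11].
Step 2: syndromes of r = [3, 10, 2, 1, 0] (all sums mod 13).
  S_0 = Σ v_i r_i = 5·3 + 11·10 + 2·2 + 10·1 + 11·0 = 139 ≡ 9.
  S_1 = Σ v_i α_i r_i = 5·10·3 + 11·4·10 + 2·9·2 + 10·11·1 + 11·7·0 = 736 ≡ 8.
  α_i^2 mod 13 = [9, 3, 3, 4, 10].
  S_2 = Σ v_i α_i^2 r_i = 5·9·3 + 11·3·10 + 2·3·2 + 10·4·1 + 11·10·0 = 517 ≡ 10.
  S = (9, 8, 10) ≠ 0, so r is not a codeword (an error is present).
Step 3: locate the error. For a single error e at position i, S_ℓ = v_i·e·α_i^ℓ, so α_err = S_1/S_0.
  S_0^{−1} = 9^{−1} = 3 (mod 13), so α_err = 8·3 = 24 ≡ 11 = α_4. Error position i = 4.
  Consistency check: S_2/S_1 = 10·5 = 50 ≡ 11 = α_err ✓ (single-error assumption holds).
Step 4: error magnitude e = S_0/v_4 = S_0·∏_{j≠4}(α_4 − α_j) = 9·4 = 36 ≡ 10 (mod 13).
Step 5: correct position 4: c_4 = r_4 − e = 1 − 10 ≡ 4 (mod 13). Hence c = [3, 10, 2, 4, 0].
  Check: interpolating c through the α_i gives m(x) = 6 + 1·x (degree < 2) with m(α_i) = c_i for every i, so c is indeed a codeword.


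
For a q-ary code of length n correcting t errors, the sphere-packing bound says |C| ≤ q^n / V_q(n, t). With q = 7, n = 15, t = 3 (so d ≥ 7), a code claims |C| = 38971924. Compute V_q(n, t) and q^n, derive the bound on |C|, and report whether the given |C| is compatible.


V_q(n, t) = 102151, q^n = 4747561509943, Hamming bound = 46475918, |C| = 38971924 ≤ bound (satisfied).

Step 1: Compute V_q(n, t) = Σ_{j=0}^3 C(n, j) (q−1)^j.
  j = 0: C(15,0)·(6)^0 = 1·1 = 1.
  j = 1: C(15,1)·(6)^1 = 15·6 = 90.
  j = 2: C(15,2)·(6)^2 = 105·36 = 3780.
  j = 3: C(15,3)·(6)^3 = 455·216 = 98280.
  V_q(n, t) = 1 + 90 + 3780 + 98280 = 102151.
Step 2: q^n = 7^15 = 4747561509943.
Step 3: Hamming bound ⌊q^n / V_q(n,t)⌋ = ⌊4747561509943/102151⌋ = 46475918.
Step 4: Compare |C| = 38971924 to 46475918: satisfied.
The claimed |C| lies below the Hamming bound.


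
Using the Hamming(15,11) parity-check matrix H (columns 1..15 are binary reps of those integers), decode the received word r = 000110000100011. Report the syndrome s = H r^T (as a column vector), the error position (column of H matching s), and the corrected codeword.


s = (1, 0, 1, 0)^T, error position = 10, corrected codeword c = 000110000000011

Compute s = H r^T mod 2 one row at a time:
  s_1 = 0 + 0 + 1 + 0 + 0 + 0 + 1 + 1 = 3 ≡ 1 (mod 2).
  s_2 = 1 + 1 + 0 + 0 + 0 + 0 + 1 + 1 = 4 ≡ 0 (mod 2).
  s_3 = 0 + 0 + 0 + 0 + 1 + 0 + 1 + 1 = 3 ≡ 1 (mod 2).
  s_4 = 0 + 0 + 1 + 0 + 0 + 0 + 0 + 1 = 2 ≡ 0 (mod 2).
s = (1, 0, 1, 0)^T — this equals column 10 of H (binary 1010), so error is at position 10.
Correct: flip bit 10 of r = 000110000100011 to get c = 000110000000011.


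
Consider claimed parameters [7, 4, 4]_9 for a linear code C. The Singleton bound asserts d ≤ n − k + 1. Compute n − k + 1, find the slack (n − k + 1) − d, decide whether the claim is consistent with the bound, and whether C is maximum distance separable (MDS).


Singleton RHS = n − k + 1 = 4, slack = 0, bound satisfied, MDS.

Singleton bound: d ≤ n − k + 1.
Here n = 7, k = 4, so n − k + 1 = 4.
Given d = 4, check d ≤ 4: YES.
Slack = (n − k + 1) − d = 0.
The code is MDS (slack = 0).
Description: the claimed parameters are [7, 4, 4]_9; such a code would be MDS (meets Singleton bound).


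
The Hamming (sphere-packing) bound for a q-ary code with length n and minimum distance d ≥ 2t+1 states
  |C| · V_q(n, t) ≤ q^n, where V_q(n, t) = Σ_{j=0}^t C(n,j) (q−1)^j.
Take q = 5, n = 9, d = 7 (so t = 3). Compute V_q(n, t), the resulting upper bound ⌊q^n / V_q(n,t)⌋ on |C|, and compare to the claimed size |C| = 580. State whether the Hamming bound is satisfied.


V_q(n, t) = 5989, q^n = 1953125, Hamming bound = 326, |C| = 580 > bound (violated).

Step 1: Compute V_q(n, t) = Σ_{j=0}^3 C(n, j) (q−1)^j.
  j = 0: C(9,0)·(4)^0 = 1·1 = 1.
  j = 1: C(9,1)·(4)^1 = 9·4 = 36.
  j = 2: C(9,2)·(4)^2 = 36·16 = 576.
  j = 3: C(9,3)·(4)^3 = 84·64 = 5376.
  V_q(n, t) = 1 + 36 + 576 + 5376 = 5989.
Step 2: q^n = 5^9 = 1953125.
Step 3: Hamming bound ⌊q^n / V_q(n,t)⌋ = ⌊1953125/5989⌋ = 326.
Step 4: Compare |C| = 580 to 326: violated.
The claimed |C| lies above the Hamming bound, so no 5-ary code of length 9 with d ≥ 7 can have 580 codewords.


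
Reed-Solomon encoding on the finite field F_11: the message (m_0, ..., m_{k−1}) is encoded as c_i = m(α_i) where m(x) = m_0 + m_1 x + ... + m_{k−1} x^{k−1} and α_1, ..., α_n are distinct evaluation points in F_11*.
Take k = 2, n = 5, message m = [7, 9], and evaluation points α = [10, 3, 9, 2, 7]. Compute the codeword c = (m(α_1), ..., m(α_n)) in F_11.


c = [9, 1, 0, 3, 4]

Message polynomial: m(x) = 7 + 9·x (mod 11).
For each evaluation point α_i, compute m(α_i) mod 11:
  α_1 = 10: Horner steps 9 → 9, so m(10) = 9.
  α_2 = 3: Horner steps 9 → 1, so m(3) = 1.
  α_3 = 9: Horner steps 9 → 0, so m(9) = 0.
  α_4 = 2: Horner steps 9 → 3, so m(2) = 3.
  α_5 = 7: Horner steps 9 → 4, so m(7) = 4.
Codeword c = [9, 1, 0, 3, 4] ∈ F_11^5.


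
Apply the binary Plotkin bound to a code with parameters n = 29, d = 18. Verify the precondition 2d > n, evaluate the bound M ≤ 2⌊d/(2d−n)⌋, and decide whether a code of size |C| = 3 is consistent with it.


Plotkin bound M ≤ 4; given |C| = 3 ≤ bound (satisfied).

Check applicability: 2d = 36, n = 29.
2d − n = 7 > 0, so Plotkin applies.
Compute d/(2d−n) = 18/7 ≈ 2.5714.
⌊d/(2d−n)⌋ = 2.
Plotkin bound: M ≤ 2·2 = 4.
Given |C| = 3, check: satisfied.
This |C| is below the Plotkin bound.


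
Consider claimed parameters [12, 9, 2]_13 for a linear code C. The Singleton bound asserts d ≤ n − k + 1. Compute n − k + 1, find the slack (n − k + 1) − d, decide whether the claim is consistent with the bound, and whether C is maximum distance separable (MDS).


Singleton RHS = n − k + 1 = 4, slack = 2, bound satisfied, not MDS.

Singleton bound: d ≤ n − k + 1.
Here n = 12, k = 9, so n − k + 1 = 4.
Given d = 2, check d ≤ 4: YES.
Slack = (n − k + 1) − d = 2.
The code is NOT MDS (slack = 2 > 0).
Description: the claimed parameters are [12, 9, 2]_13; such a code would be non-MDS.
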